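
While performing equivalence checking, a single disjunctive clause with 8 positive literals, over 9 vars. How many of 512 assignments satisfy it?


Step 1: Total=2^9=512
Step 2: Unsat when all 8 false: 2^1=2
Step 3: Sat=512-2=510

510


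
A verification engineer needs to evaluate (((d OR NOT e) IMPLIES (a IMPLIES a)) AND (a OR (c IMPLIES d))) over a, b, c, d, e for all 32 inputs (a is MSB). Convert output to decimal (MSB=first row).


Formula: (((d OR NOT e) IMPLIES (a IMPLIES a)) AND (a OR (c IMPLIES d))) over a, b, c, d, e (32 rows)
Evaluate each row (bits = a,b,c,d,e, MSB first):
  row 0 [00000]: (((0 OR NOT 0) IMPLIES (0 IMPLIES 0)) AND (0 OR (0 IMPLIES 0))) -> 1
  row 1 [00001]: (((0 OR NOT 1) IMPLIES (0 IMPLIES 0)) AND (0 OR (0 IMPLIES 0))) -> 1
  row 2 [00010]: (((1 OR NOT 0) IMPLIES (0 IMPLIES 0)) AND (0 OR (0 IMPLIES 1))) -> 1
  row 3 [00011]: (((1 OR NOT 1) IMPLIES (0 IMPLIES 0)) AND (0 OR (0 IMPLIES 1))) -> 1
  row 4 [00100]: (((0 OR NOT 0) IMPLIES (0 IMPLIES 0)) AND (0 OR (1 IMPLIES 0))) -> 0
  row 5 [00101]: (((0 OR NOT 1) IMPLIES (0 IMPLIES 0)) AND (0 OR (1 IMPLIES 0))) -> 0
  row 6 [00110]: (((1 OR NOT 0) IMPLIES (0 IMPLIES 0)) AND (0 OR (1 IMPLIES 1))) -> 1
  row 7 [00111]: (((1 OR NOT 1) IMPLIES (0 IMPLIES 0)) AND (0 OR (1 IMPLIES 1))) -> 1
  row 8 [01000]: (((0 OR NOT 0) IMPLIES (0 IMPLIES 0)) AND (0 OR (0 IMPLIES 0))) -> 1
  row 9 [01001]: (((0 OR NOT 1) IMPLIES (0 IMPLIES 0)) AND (0 OR (0 IMPLIES 0))) -> 1
  row 10 [01010]: (((1 OR NOT 0) IMPLIES (0 IMPLIES 0)) AND (0 OR (0 IMPLIES 1))) -> 1
  row 11 [01011]: (((1 OR NOT 1) IMPLIES (0 IMPLIES 0)) AND (0 OR (0 IMPLIES 1))) -> 1
  row 12 [01100]: (((0 OR NOT 0) IMPLIES (0 IMPLIES 0)) AND (0 OR (1 IMPLIES 0))) -> 0
  row 13 [01101]: (((0 OR NOT 1) IMPLIES (0 IMPLIES 0)) AND (0 OR (1 IMPLIES 0))) -> 0
  row 14 [01110]: (((1 OR NOT 0) IMPLIES (0 IMPLIES 0)) AND (0 OR (1 IMPLIES 1))) -> 1
  row 15 [01111]: (((1 OR NOT 1) IMPLIES (0 IMPLIES 0)) AND (0 OR (1 IMPLIES 1))) -> 1
  row 16 [10000]: (((0 OR NOT 0) IMPLIES (1 IMPLIES 1)) AND (1 OR (0 IMPLIES 0))) -> 1
  row 17 [10001]: (((0 OR NOT 1) IMPLIES (1 IMPLIES 1)) AND (1 OR (0 IMPLIES 0))) -> 1
  row 18 [10010]: (((1 OR NOT 0) IMPLIES (1 IMPLIES 1)) AND (1 OR (0 IMPLIES 1))) -> 1
  row 19 [10011]: (((1 OR NOT 1) IMPLIES (1 IMPLIES 1)) AND (1 OR (0 IMPLIES 1))) -> 1
  row 20 [10100]: (((0 OR NOT 0) IMPLIES (1 IMPLIES 1)) AND (1 OR (1 IMPLIES 0))) -> 1
  row 21 [10101]: (((0 OR NOT 1) IMPLIES (1 IMPLIES 1)) AND (1 OR (1 IMPLIES 0))) -> 1
  row 22 [10110]: (((1 OR NOT 0) IMPLIES (1 IMPLIES 1)) AND (1 OR (1 IMPLIES 1))) -> 1
  row 23 [10111]: (((1 OR NOT 1) IMPLIES (1 IMPLIES 1)) AND (1 OR (1 IMPLIES 1))) -> 1
  row 24 [11000]: (((0 OR NOT 0) IMPLIES (1 IMPLIES 1)) AND (1 OR (0 IMPLIES 0))) -> 1
  row 25 [11001]: (((0 OR NOT 1) IMPLIES (1 IMPLIES 1)) AND (1 OR (0 IMPLIES 0))) -> 1
  row 26 [11010]: (((1 OR NOT 0) IMPLIES (1 IMPLIES 1)) AND (1 OR (0 IMPLIES 1))) -> 1
  row 27 [11011]: (((1 OR NOT 1) IMPLIES (1 IMPLIES 1)) AND (1 OR (0 IMPLIES 1))) -> 1
  row 28 [11100]: (((0 OR NOT 0) IMPLIES (1 IMPLIES 1)) AND (1 OR (1 IMPLIES 0))) -> 1
  row 29 [11101]: (((0 OR NOT 1) IMPLIES (1 IMPLIES 1)) AND (1 OR (1 IMPLIES 0))) -> 1
  row 30 [11110]: (((1 OR NOT 0) IMPLIES (1 IMPLIES 1)) AND (1 OR (1 IMPLIES 1))) -> 1
  row 31 [11111]: (((1 OR NOT 1) IMPLIES (1 IMPLIES 1)) AND (1 OR (1 IMPLIES 1))) -> 1
Full result column, 4 rows per line (a,b,c fixed per line; d,e runs 00..11 left to right):
  rows 0-3 [a,b,c=000]: 1111  = hex F
  rows 4-7 [a,b,c=001]: 0011  = hex 3
  rows 8-11 [a,b,c=010]: 1111  = hex F
  rows 12-15 [a,b,c=011]: 0011  = hex 3
  rows 16-19 [a,b,c=100]: 1111  = hex F
  rows 20-23 [a,b,c=101]: 1111  = hex F
  rows 24-27 [a,b,c=110]: 1111  = hex F
  rows 28-31 [a,b,c=111]: 1111  = hex F
Output column (row 0 .. row 31) = 11110011111100111111111111111111
Output column grouped in 4s = 1111 0011 1111 0011 1111 1111 1111 1111 = 0xF3F3FFFF
Convert to decimal digit by digit (value = value*16 + digit):
  F -> 15
  15*16 + 3 = 243
  243*16 + 15 (F) = 3903
  3903*16 + 3 = 62451
  62451*16 + 15 (F) = 999231
  999231*16 + 15 (F) = 15987711
  15987711*16 + 15 (F) = 255803391
  255803391*16 + 15 (F) = 4092854271
Decimal = 4092854271

4092854271


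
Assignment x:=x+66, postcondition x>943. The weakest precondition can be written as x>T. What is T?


Formula: wp(x:=E, P) = P[E/x] (substitute E for x in postcondition)
Step 1: Postcondition: x>943
Step 2: Substitute x+66 for x: x+66>943
Step 3: Solve for x: x > 943-66 = 877

877


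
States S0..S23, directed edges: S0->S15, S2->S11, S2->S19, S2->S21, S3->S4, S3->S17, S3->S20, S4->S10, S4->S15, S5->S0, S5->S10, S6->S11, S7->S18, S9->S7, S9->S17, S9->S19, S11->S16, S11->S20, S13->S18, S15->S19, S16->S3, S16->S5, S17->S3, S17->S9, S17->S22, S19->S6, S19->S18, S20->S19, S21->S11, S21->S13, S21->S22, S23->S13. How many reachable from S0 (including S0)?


BFS from S0:
  layer 0: {S0}
  layer 1: {S15}
  layer 2: {S19}
  layer 3: {S6, S18}
  layer 4: {S11}
  layer 5: {S16, S20}
  layer 6: {S3, S5}
  layer 7: {S4, S10, S17}
  layer 8: {S9, S22}
  layer 9: {S7}
Reachable set: {S0, S3, S4, S5, S6, S7, S9, S10, S11, S15, S16, S17, S18, S19, S20, S22}
Count = 16

16


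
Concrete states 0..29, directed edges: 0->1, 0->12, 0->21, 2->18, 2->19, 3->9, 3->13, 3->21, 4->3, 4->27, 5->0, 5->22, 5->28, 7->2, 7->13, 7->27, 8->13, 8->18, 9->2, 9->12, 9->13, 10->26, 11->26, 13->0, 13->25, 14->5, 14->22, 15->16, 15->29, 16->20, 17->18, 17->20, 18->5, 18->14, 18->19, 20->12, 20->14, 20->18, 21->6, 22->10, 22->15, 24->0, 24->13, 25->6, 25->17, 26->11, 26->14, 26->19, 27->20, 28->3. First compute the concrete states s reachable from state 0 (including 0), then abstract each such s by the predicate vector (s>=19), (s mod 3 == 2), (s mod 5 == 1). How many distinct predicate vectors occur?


BFS from 0:
Concrete reachable: {0, 1, 6, 12, 21}
Abstract via predicates (s>=19), (s mod 3 == 2), (s mod 5 == 1):
  (0,0,0) <- {0, 12}
  (0,0,1) <- {1, 6}
  (1,0,1) <- {21}
Distinct abstract states = 3

3


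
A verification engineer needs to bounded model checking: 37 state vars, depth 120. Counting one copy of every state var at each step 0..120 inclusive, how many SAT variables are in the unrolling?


BMC unrolls to depth k, creating one copy of each state var for steps 0..k.
Step count = 120 + 1 = 121 (steps 0 through 120)
Vars per step = 37
Total = 37 * 121 = 4477

4477


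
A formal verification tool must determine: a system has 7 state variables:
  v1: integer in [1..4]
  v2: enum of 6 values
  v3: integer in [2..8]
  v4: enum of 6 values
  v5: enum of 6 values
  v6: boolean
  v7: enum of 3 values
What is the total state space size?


State space = product of domain sizes of all variables.
Domain sizes:
  v1 (integer in [1..4]): 4
  v2 (enum of 6 values): 6
  v3 (integer in [2..8]): 7
  v4 (enum of 6 values): 6
  v5 (enum of 6 values): 6
  v6 (boolean): 2
  v7 (enum of 3 values): 3
Product = 4 * 6 * 7 * 6 * 6 * 2 * 3 = 36288

36288


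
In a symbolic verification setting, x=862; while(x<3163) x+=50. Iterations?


Step 1: x goes from 862 toward 3163 by 50; the body runs while x<3163, so iterations = ceil((bound-start)/step)
Step 2: Distance=2301
Step 3: ceil(2301/50)=47

47


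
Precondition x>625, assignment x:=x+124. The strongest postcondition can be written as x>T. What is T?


Formula: sp(P, x:=E) = exists old_x. (x = E[old_x/x]) AND P[old_x/x] (old_x is the value of x before the assignment; eliminate old_x by solving x = E[old_x/x] for old_x)
Step 1: Precondition P: x>625, i.e. old_x > 625
Step 2: Assignment gives x = old_x + 124, so old_x = x - 124
Step 3: Substitute into P: x - 124 > 625
Step 4: Simplify: x > 625+124 = 749

749


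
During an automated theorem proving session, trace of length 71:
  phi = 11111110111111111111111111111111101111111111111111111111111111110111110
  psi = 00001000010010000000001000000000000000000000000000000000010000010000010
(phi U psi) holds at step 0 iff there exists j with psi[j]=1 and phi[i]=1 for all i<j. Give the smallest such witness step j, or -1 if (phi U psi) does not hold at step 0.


(phi U psi) at 0: need smallest j with psi[j]=1 and phi[i]=1 for all i in [0,j).
Scan from step 0:
  step 0: phi=1, psi=0 -> continue
  step 1: phi=1, psi=0 -> continue
  step 2: phi=1, psi=0 -> continue
  step 3: phi=1, psi=0 -> continue
  step 4: psi=1 and phi held for [0,4) -> witness found
Witness step = 4

4


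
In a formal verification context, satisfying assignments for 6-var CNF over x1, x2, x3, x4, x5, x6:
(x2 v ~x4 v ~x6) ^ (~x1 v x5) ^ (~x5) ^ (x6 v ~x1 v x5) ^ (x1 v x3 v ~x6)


CNF with 5 clauses over 6 vars (64 assignments).
An assignment satisfies CNF iff every clause has >=1 true literal.
Check each row (bits = x1,x2,x3,x4,x5,x6; clause T/F shown):
  row 0 [000000]: clauses=TTTTT -> 1
  row 1 [000001]: clauses=TTTTF -> 0
  row 2 [000010]: clauses=TTFTT -> 0
  row 3 [000011]: clauses=TTFTF -> 0
  row 4 [000100]: clauses=TTTTT -> 1
  (every remaining row is evaluated the same way; all 64 results are listed next)
Full result column, 8 rows per line (x1,x2,x3 fixed per line; x4,x5,x6 runs 000..111 left to right):
  rows 0-7 [x1,x2,x3=000]: 10001000  (ones: 2)
  rows 8-15 [x1,x2,x3=001]: 11001000  (ones: 3)
  rows 16-23 [x1,x2,x3=010]: 10001000  (ones: 2)
  rows 24-31 [x1,x2,x3=011]: 11001100  (ones: 4)
  rows 32-39 [x1,x2,x3=100]: 00000000  (ones: 0)
  rows 40-47 [x1,x2,x3=101]: 00000000  (ones: 0)
  rows 48-55 [x1,x2,x3=110]: 00000000  (ones: 0)
  rows 56-63 [x1,x2,x3=111]: 00000000  (ones: 0)
Satisfying assignments = 2+3+2+4+0+0+0+0 = 11

11


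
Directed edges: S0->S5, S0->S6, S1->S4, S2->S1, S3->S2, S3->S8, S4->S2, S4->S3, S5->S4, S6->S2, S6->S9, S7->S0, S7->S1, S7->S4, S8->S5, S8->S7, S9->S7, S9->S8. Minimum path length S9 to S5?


BFS layer-by-layer from S9:
  dist 0: {S9}
  dist 1: {S7, S8}
  dist 2: {S0, S1, S4, S5}
  -> S5 reached at distance 2
Shortest path length = 2

2


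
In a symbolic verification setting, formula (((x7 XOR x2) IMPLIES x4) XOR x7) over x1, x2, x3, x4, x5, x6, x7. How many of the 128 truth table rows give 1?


Formula: (((x7 XOR x2) IMPLIES x4) XOR x7) over 7 vars (128 rows)
Evaluate each row (x1, x2, x3, x4, x5, x6, x7 as bits, MSB first):
  row 0 [0000000]: (((0 XOR 0) IMPLIES 0) XOR 0) -> 1
  row 1 [0000001]: (((1 XOR 0) IMPLIES 0) XOR 1) -> 1
  row 2 [0000010]: (((0 XOR 0) IMPLIES 0) XOR 0) -> 1
  row 3 [0000011]: (((1 XOR 0) IMPLIES 0) XOR 1) -> 1
  row 4 [0000100]: (((0 XOR 0) IMPLIES 0) XOR 0) -> 1
  (every remaining row is evaluated the same way; all 128 results are listed next)
Full result column, 8 rows per line (x1,x2,x3,x4 fixed per line; x5,x6,x7 runs 000..111 left to right):
  rows 0-7 [x1,x2,x3,x4=0000]: 11111111  (ones: 8)
  rows 8-15 [x1,x2,x3,x4=0001]: 10101010  (ones: 4)
  rows 16-23 [x1,x2,x3,x4=0010]: 11111111  (ones: 8)
  rows 24-31 [x1,x2,x3,x4=0011]: 10101010  (ones: 4)
  rows 32-39 [x1,x2,x3,x4=0100]: 00000000  (ones: 0)
  rows 40-47 [x1,x2,x3,x4=0101]: 10101010  (ones: 4)
  rows 48-55 [x1,x2,x3,x4=0110]: 00000000  (ones: 0)
  rows 56-63 [x1,x2,x3,x4=0111]: 10101010  (ones: 4)
  rows 64-71 [x1,x2,x3,x4=1000]: 11111111  (ones: 8)
  rows 72-79 [x1,x2,x3,x4=1001]: 10101010  (ones: 4)
  rows 80-87 [x1,x2,x3,x4=1010]: 11111111  (ones: 8)
  rows 88-95 [x1,x2,x3,x4=1011]: 10101010  (ones: 4)
  rows 96-103 [x1,x2,x3,x4=1100]: 00000000  (ones: 0)
  rows 104-111 [x1,x2,x3,x4=1101]: 10101010  (ones: 4)
  rows 112-119 [x1,x2,x3,x4=1110]: 00000000  (ones: 0)
  rows 120-127 [x1,x2,x3,x4=1111]: 10101010  (ones: 4)
Count of 1-rows = 8+4+8+4+0+4+0+4+8+4+8+4+0+4+0+4 = 64

64


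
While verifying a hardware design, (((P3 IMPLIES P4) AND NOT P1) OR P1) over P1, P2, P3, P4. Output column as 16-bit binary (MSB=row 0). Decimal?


Formula: (((P3 IMPLIES P4) AND NOT P1) OR P1) over P1, P2, P3, P4 (16 rows)
Evaluate each row (bits = P1,P2,P3,P4, MSB first):
  row 0 [0000]: (((0 IMPLIES 0) AND NOT 0) OR 0) -> 1
  row 1 [0001]: (((0 IMPLIES 1) AND NOT 0) OR 0) -> 1
  row 2 [0010]: (((1 IMPLIES 0) AND NOT 0) OR 0) -> 0
  row 3 [0011]: (((1 IMPLIES 1) AND NOT 0) OR 0) -> 1
  row 4 [0100]: (((0 IMPLIES 0) AND NOT 0) OR 0) -> 1
  row 5 [0101]: (((0 IMPLIES 1) AND NOT 0) OR 0) -> 1
  row 6 [0110]: (((1 IMPLIES 0) AND NOT 0) OR 0) -> 0
  row 7 [0111]: (((1 IMPLIES 1) AND NOT 0) OR 0) -> 1
  row 8 [1000]: (((0 IMPLIES 0) AND NOT 1) OR 1) -> 1
  row 9 [1001]: (((0 IMPLIES 1) AND NOT 1) OR 1) -> 1
  row 10 [1010]: (((1 IMPLIES 0) AND NOT 1) OR 1) -> 1
  row 11 [1011]: (((1 IMPLIES 1) AND NOT 1) OR 1) -> 1
  row 12 [1100]: (((0 IMPLIES 0) AND NOT 1) OR 1) -> 1
  row 13 [1101]: (((0 IMPLIES 1) AND NOT 1) OR 1) -> 1
  row 14 [1110]: (((1 IMPLIES 0) AND NOT 1) OR 1) -> 1
  row 15 [1111]: (((1 IMPLIES 1) AND NOT 1) OR 1) -> 1
Full result column, 4 rows per line (P1,P2 fixed per line; P3,P4 runs 00..11 left to right):
  rows 0-3 [P1,P2=00]: 1101  = hex D
  rows 4-7 [P1,P2=01]: 1101  = hex D
  rows 8-11 [P1,P2=10]: 1111  = hex F
  rows 12-15 [P1,P2=11]: 1111  = hex F
Output column (row 0 .. row 15) = 1101110111111111
Output column grouped in 4s = 1101 1101 1111 1111 = 0xDDFF
Convert to decimal digit by digit (value = value*16 + digit):
  D -> 13
  13*16 + 13 (D) = 221
  221*16 + 15 (F) = 3551
  3551*16 + 15 (F) = 56831
Decimal = 56831

56831


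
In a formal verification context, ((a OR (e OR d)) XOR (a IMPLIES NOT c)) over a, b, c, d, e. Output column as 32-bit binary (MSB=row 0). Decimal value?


Formula: ((a OR (e OR d)) XOR (a IMPLIES NOT c)) over a, b, c, d, e (32 rows)
Evaluate each row (bits = a,b,c,d,e, MSB first):
  row 0 [00000]: ((0 OR (0 OR 0)) XOR (0 IMPLIES NOT 0)) -> 1
  row 1 [00001]: ((0 OR (1 OR 0)) XOR (0 IMPLIES NOT 0)) -> 0
  row 2 [00010]: ((0 OR (0 OR 1)) XOR (0 IMPLIES NOT 0)) -> 0
  row 3 [00011]: ((0 OR (1 OR 1)) XOR (0 IMPLIES NOT 0)) -> 0
  row 4 [00100]: ((0 OR (0 OR 0)) XOR (0 IMPLIES NOT 1)) -> 1
  row 5 [00101]: ((0 OR (1 OR 0)) XOR (0 IMPLIES NOT 1)) -> 0
  row 6 [00110]: ((0 OR (0 OR 1)) XOR (0 IMPLIES NOT 1)) -> 0
  row 7 [00111]: ((0 OR (1 OR 1)) XOR (0 IMPLIES NOT 1)) -> 0
  row 8 [01000]: ((0 OR (0 OR 0)) XOR (0 IMPLIES NOT 0)) -> 1
  row 9 [01001]: ((0 OR (1 OR 0)) XOR (0 IMPLIES NOT 0)) -> 0
  row 10 [01010]: ((0 OR (0 OR 1)) XOR (0 IMPLIES NOT 0)) -> 0
  row 11 [01011]: ((0 OR (1 OR 1)) XOR (0 IMPLIES NOT 0)) -> 0
  row 12 [01100]: ((0 OR (0 OR 0)) XOR (0 IMPLIES NOT 1)) -> 1
  row 13 [01101]: ((0 OR (1 OR 0)) XOR (0 IMPLIES NOT 1)) -> 0
  row 14 [01110]: ((0 OR (0 OR 1)) XOR (0 IMPLIES NOT 1)) -> 0
  row 15 [01111]: ((0 OR (1 OR 1)) XOR (0 IMPLIES NOT 1)) -> 0
  row 16 [10000]: ((1 OR (0 OR 0)) XOR (1 IMPLIES NOT 0)) -> 0
  row 17 [10001]: ((1 OR (1 OR 0)) XOR (1 IMPLIES NOT 0)) -> 0
  row 18 [10010]: ((1 OR (0 OR 1)) XOR (1 IMPLIES NOT 0)) -> 0
  row 19 [10011]: ((1 OR (1 OR 1)) XOR (1 IMPLIES NOT 0)) -> 0
  row 20 [10100]: ((1 OR (0 OR 0)) XOR (1 IMPLIES NOT 1)) -> 1
  row 21 [10101]: ((1 OR (1 OR 0)) XOR (1 IMPLIES NOT 1)) -> 1
  row 22 [10110]: ((1 OR (0 OR 1)) XOR (1 IMPLIES NOT 1)) -> 1
  row 23 [10111]: ((1 OR (1 OR 1)) XOR (1 IMPLIES NOT 1)) -> 1
  row 24 [11000]: ((1 OR (0 OR 0)) XOR (1 IMPLIES NOT 0)) -> 0
  row 25 [11001]: ((1 OR (1 OR 0)) XOR (1 IMPLIES NOT 0)) -> 0
  row 26 [11010]: ((1 OR (0 OR 1)) XOR (1 IMPLIES NOT 0)) -> 0
  row 27 [11011]: ((1 OR (1 OR 1)) XOR (1 IMPLIES NOT 0)) -> 0
  row 28 [11100]: ((1 OR (0 OR 0)) XOR (1 IMPLIES NOT 1)) -> 1
  row 29 [11101]: ((1 OR (1 OR 0)) XOR (1 IMPLIES NOT 1)) -> 1
  row 30 [11110]: ((1 OR (0 OR 1)) XOR (1 IMPLIES NOT 1)) -> 1
  row 31 [11111]: ((1 OR (1 OR 1)) XOR (1 IMPLIES NOT 1)) -> 1
Full result column, 4 rows per line (a,b,c fixed per line; d,e runs 00..11 left to right):
  rows 0-3 [a,b,c=000]: 1000  = hex 8
  rows 4-7 [a,b,c=001]: 1000  = hex 8
  rows 8-11 [a,b,c=010]: 1000  = hex 8
  rows 12-15 [a,b,c=011]: 1000  = hex 8
  rows 16-19 [a,b,c=100]: 0000  = hex 0
  rows 20-23 [a,b,c=101]: 1111  = hex F
  rows 24-27 [a,b,c=110]: 0000  = hex 0
  rows 28-31 [a,b,c=111]: 1111  = hex F
Output column (row 0 .. row 31) = 10001000100010000000111100001111
Output column grouped in 4s = 1000 1000 1000 1000 0000 1111 0000 1111 = 0x88880F0F
Convert to decimal digit by digit (value = value*16 + digit):
  8 -> 8
  8*16 + 8 = 136
  136*16 + 8 = 2184
  2184*16 + 8 = 34952
  34952*16 + 0 = 559232
  559232*16 + 15 (F) = 8947727
  8947727*16 + 0 = 143163632
  143163632*16 + 15 (F) = 2290618127
Decimal = 2290618127

2290618127


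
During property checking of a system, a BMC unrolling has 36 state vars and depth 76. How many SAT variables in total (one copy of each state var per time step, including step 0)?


BMC unrolls to depth k, creating one copy of each state var for steps 0..k.
Step count = 76 + 1 = 77 (steps 0 through 76)
Vars per step = 36
Total = 36 * 77 = 2772

2772


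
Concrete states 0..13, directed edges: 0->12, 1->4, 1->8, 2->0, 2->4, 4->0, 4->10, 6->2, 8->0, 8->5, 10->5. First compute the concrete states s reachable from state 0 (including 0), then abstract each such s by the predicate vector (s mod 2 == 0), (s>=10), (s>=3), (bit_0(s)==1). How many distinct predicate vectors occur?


BFS from 0:
Concrete reachable: {0, 12}
Abstract via predicates (s mod 2 == 0), (s>=10), (s>=3), (bit_0(s)==1):
  (1,0,0,0) <- {0}
  (1,1,1,0) <- {12}
Distinct abstract states = 2

2


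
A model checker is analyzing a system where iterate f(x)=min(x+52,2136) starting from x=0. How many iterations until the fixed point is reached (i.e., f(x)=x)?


Step 1: x=0, cap=2136, increment=52
Step 2: x grows by 52 each step until capped at 2136; fixed point is x=2136
Step 3: iterations = ceil(2136/52) = 42

42


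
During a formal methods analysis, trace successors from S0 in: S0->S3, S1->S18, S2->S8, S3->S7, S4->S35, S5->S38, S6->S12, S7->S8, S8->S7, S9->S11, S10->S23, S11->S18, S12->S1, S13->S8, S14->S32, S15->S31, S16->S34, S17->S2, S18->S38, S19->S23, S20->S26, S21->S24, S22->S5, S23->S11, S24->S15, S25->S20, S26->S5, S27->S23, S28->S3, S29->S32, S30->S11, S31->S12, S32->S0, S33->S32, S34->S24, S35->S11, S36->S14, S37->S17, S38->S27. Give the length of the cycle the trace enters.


Trace from S0 until a state repeats:
  S0 -> S3 -> S7 -> S8 -> S7
S7 first seen at step 2, revisited at step 4.
Cycle length = 4 - 2 = 2

2


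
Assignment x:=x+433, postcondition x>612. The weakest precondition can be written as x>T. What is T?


Formula: wp(x:=E, P) = P[E/x] (substitute E for x in postcondition)
Step 1: Postcondition: x>612
Step 2: Substitute x+433 for x: x+433>612
Step 3: Solve for x: x > 612-433 = 179

179


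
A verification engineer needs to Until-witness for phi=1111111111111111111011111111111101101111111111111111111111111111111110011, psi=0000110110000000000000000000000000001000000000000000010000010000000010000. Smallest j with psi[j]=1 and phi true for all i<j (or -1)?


(phi U psi) at 0: need smallest j with psi[j]=1 and phi[i]=1 for all i in [0,j).
Scan from step 0:
  step 0: phi=1, psi=0 -> continue
  step 1: phi=1, psi=0 -> continue
  step 2: phi=1, psi=0 -> continue
  step 3: phi=1, psi=0 -> continue
  step 4: psi=1 and phi held for [0,4) -> witness found
Witness step = 4

4


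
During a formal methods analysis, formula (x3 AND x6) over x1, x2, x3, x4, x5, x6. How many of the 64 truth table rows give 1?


Formula: (x3 AND x6) over 6 vars (64 rows)
Evaluate each row (x1, x2, x3, x4, x5, x6 as bits, MSB first):
  row 0 [000000]: (0 AND 0) -> 0
  row 1 [000001]: (0 AND 1) -> 0
  row 2 [000010]: (0 AND 0) -> 0
  row 3 [000011]: (0 AND 1) -> 0
  row 4 [000100]: (0 AND 0) -> 0
  (every remaining row is evaluated the same way; all 64 results are listed next)
Full result column, 8 rows per line (x1,x2,x3 fixed per line; x4,x5,x6 runs 000..111 left to right):
  rows 0-7 [x1,x2,x3=000]: 00000000  (ones: 0)
  rows 8-15 [x1,x2,x3=001]: 01010101  (ones: 4)
  rows 16-23 [x1,x2,x3=010]: 00000000  (ones: 0)
  rows 24-31 [x1,x2,x3=011]: 01010101  (ones: 4)
  rows 32-39 [x1,x2,x3=100]: 00000000  (ones: 0)
  rows 40-47 [x1,x2,x3=101]: 01010101  (ones: 4)
  rows 48-55 [x1,x2,x3=110]: 00000000  (ones: 0)
  rows 56-63 [x1,x2,x3=111]: 01010101  (ones: 4)
Count of 1-rows = 0+4+0+4+0+4+0+4 = 16

16


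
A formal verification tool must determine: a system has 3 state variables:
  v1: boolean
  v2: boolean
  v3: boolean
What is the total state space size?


State space = product of domain sizes of all variables.
Domain sizes:
  v1 (boolean): 2
  v2 (boolean): 2
  v3 (boolean): 2
Product = 2 * 2 * 2 = 8

8


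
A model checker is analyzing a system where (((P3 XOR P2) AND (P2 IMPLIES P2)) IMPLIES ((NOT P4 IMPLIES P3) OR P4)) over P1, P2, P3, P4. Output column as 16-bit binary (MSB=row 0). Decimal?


Formula: (((P3 XOR P2) AND (P2 IMPLIES P2)) IMPLIES ((NOT P4 IMPLIES P3) OR P4)) over P1, P2, P3, P4 (16 rows)
Evaluate each row (bits = P1,P2,P3,P4, MSB first):
  row 0 [0000]: (((0 XOR 0) AND (0 IMPLIES 0)) IMPLIES ((NOT 0 IMPLIES 0) OR 0)) -> 1
  row 1 [0001]: (((0 XOR 0) AND (0 IMPLIES 0)) IMPLIES ((NOT 1 IMPLIES 0) OR 1)) -> 1
  row 2 [0010]: (((1 XOR 0) AND (0 IMPLIES 0)) IMPLIES ((NOT 0 IMPLIES 1) OR 0)) -> 1
  row 3 [0011]: (((1 XOR 0) AND (0 IMPLIES 0)) IMPLIES ((NOT 1 IMPLIES 1) OR 1)) -> 1
  row 4 [0100]: (((0 XOR 1) AND (1 IMPLIES 1)) IMPLIES ((NOT 0 IMPLIES 0) OR 0)) -> 0
  row 5 [0101]: (((0 XOR 1) AND (1 IMPLIES 1)) IMPLIES ((NOT 1 IMPLIES 0) OR 1)) -> 1
  row 6 [0110]: (((1 XOR 1) AND (1 IMPLIES 1)) IMPLIES ((NOT 0 IMPLIES 1) OR 0)) -> 1
  row 7 [0111]: (((1 XOR 1) AND (1 IMPLIES 1)) IMPLIES ((NOT 1 IMPLIES 1) OR 1)) -> 1
  row 8 [1000]: (((0 XOR 0) AND (0 IMPLIES 0)) IMPLIES ((NOT 0 IMPLIES 0) OR 0)) -> 1
  row 9 [1001]: (((0 XOR 0) AND (0 IMPLIES 0)) IMPLIES ((NOT 1 IMPLIES 0) OR 1)) -> 1
  row 10 [1010]: (((1 XOR 0) AND (0 IMPLIES 0)) IMPLIES ((NOT 0 IMPLIES 1) OR 0)) -> 1
  row 11 [1011]: (((1 XOR 0) AND (0 IMPLIES 0)) IMPLIES ((NOT 1 IMPLIES 1) OR 1)) -> 1
  row 12 [1100]: (((0 XOR 1) AND (1 IMPLIES 1)) IMPLIES ((NOT 0 IMPLIES 0) OR 0)) -> 0
  row 13 [1101]: (((0 XOR 1) AND (1 IMPLIES 1)) IMPLIES ((NOT 1 IMPLIES 0) OR 1)) -> 1
  row 14 [1110]: (((1 XOR 1) AND (1 IMPLIES 1)) IMPLIES ((NOT 0 IMPLIES 1) OR 0)) -> 1
  row 15 [1111]: (((1 XOR 1) AND (1 IMPLIES 1)) IMPLIES ((NOT 1 IMPLIES 1) OR 1)) -> 1
Full result column, 4 rows per line (P1,P2 fixed per line; P3,P4 runs 00..11 left to right):
  rows 0-3 [P1,P2=00]: 1111  = hex F
  rows 4-7 [P1,P2=01]: 0111  = hex 7
  rows 8-11 [P1,P2=10]: 1111  = hex F
  rows 12-15 [P1,P2=11]: 0111  = hex 7
Output column (row 0 .. row 15) = 1111011111110111
Output column grouped in 4s = 1111 0111 1111 0111 = 0xF7F7
Convert to decimal digit by digit (value = value*16 + digit):
  F -> 15
  15*16 + 7 = 247
  247*16 + 15 (F) = 3967
  3967*16 + 7 = 63479
Decimal = 63479

63479


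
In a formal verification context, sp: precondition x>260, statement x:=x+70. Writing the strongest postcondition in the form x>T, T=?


Formula: sp(P, x:=E) = exists old_x. (x = E[old_x/x]) AND P[old_x/x] (old_x is the value of x before the assignment; eliminate old_x by solving x = E[old_x/x] for old_x)
Step 1: Precondition P: x>260, i.e. old_x > 260
Step 2: Assignment gives x = old_x + 70, so old_x = x - 70
Step 3: Substitute into P: x - 70 > 260
Step 4: Simplify: x > 260+70 = 330

330


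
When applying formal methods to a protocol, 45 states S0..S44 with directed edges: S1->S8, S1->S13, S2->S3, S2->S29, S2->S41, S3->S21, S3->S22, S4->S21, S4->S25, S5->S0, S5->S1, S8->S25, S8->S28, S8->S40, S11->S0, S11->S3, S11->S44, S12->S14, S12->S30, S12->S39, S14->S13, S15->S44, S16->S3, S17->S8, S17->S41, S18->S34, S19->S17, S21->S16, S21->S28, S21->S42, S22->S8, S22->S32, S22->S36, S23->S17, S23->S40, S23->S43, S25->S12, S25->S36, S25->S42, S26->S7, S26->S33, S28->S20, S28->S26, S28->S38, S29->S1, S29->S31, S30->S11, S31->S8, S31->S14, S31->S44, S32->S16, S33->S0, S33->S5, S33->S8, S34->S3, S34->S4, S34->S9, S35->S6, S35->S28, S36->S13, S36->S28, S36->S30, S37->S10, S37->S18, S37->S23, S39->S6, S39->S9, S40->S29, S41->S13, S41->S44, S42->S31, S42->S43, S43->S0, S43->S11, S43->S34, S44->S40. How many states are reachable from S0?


BFS from S0:
  layer 0: {S0}
Reachable set: {S0}
Count = 1

1


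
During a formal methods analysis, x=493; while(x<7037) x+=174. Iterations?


Step 1: x goes from 493 toward 7037 by 174; the body runs while x<7037, so iterations = ceil((bound-start)/step)
Step 2: Distance=6544
Step 3: ceil(6544/174)=38

38


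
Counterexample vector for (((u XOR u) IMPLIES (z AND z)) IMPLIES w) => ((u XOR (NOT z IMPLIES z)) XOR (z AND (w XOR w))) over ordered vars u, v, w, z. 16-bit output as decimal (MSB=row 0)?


F1 = (((u XOR u) IMPLIES (z AND z)) IMPLIES w)
F2 = ((u XOR (NOT z IMPLIES z)) XOR (z AND (w XOR w)))
Counterexample to F1=>F2 is where F1=1 and F2=0.
Evaluate each row (bits = u,v,w,z, MSB first):
  row 0 [0000]: F1=0 F2=0 -> F1&~F2 -> 0
  row 1 [0001]: F1=0 F2=1 -> F1&~F2 -> 0
  row 2 [0010]: F1=1 F2=0 -> F1&~F2 -> 1
  row 3 [0011]: F1=1 F2=1 -> F1&~F2 -> 0
  row 4 [0100]: F1=0 F2=0 -> F1&~F2 -> 0
  row 5 [0101]: F1=0 F2=1 -> F1&~F2 -> 0
  row 6 [0110]: F1=1 F2=0 -> F1&~F2 -> 1
  row 7 [0111]: F1=1 F2=1 -> F1&~F2 -> 0
  row 8 [1000]: F1=0 F2=1 -> F1&~F2 -> 0
  row 9 [1001]: F1=0 F2=0 -> F1&~F2 -> 0
  row 10 [1010]: F1=1 F2=1 -> F1&~F2 -> 0
  row 11 [1011]: F1=1 F2=0 -> F1&~F2 -> 1
  row 12 [1100]: F1=0 F2=1 -> F1&~F2 -> 0
  row 13 [1101]: F1=0 F2=0 -> F1&~F2 -> 0
  row 14 [1110]: F1=1 F2=1 -> F1&~F2 -> 0
  row 15 [1111]: F1=1 F2=0 -> F1&~F2 -> 1
Full result column, 4 rows per line (u,v fixed per line; w,z runs 00..11 left to right):
  rows 0-3 [u,v=00]: 0010  = hex 2
  rows 4-7 [u,v=01]: 0010  = hex 2
  rows 8-11 [u,v=10]: 0001  = hex 1
  rows 12-15 [u,v=11]: 0001  = hex 1
Counterexample vector (row 0 .. row 15) = 0010001000010001
Output column grouped in 4s = 0010 0010 0001 0001 = 0x2211
Convert to decimal digit by digit (value = value*16 + digit):
  2 -> 2
  2*16 + 2 = 34
  34*16 + 1 = 545
  545*16 + 1 = 8721
Decimal = 8721

8721


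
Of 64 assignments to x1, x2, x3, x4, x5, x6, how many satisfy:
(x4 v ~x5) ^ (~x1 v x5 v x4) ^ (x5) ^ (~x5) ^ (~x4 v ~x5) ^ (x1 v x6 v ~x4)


CNF with 6 clauses over 6 vars (64 assignments).
An assignment satisfies CNF iff every clause has >=1 true literal.
Check each row (bits = x1,x2,x3,x4,x5,x6; clause T/F shown):
  row 0 [000000]: clauses=TTFTTT -> 0
  row 1 [000001]: clauses=TTFTTT -> 0
  row 2 [000010]: clauses=FTTFTT -> 0
  row 3 [000011]: clauses=FTTFTT -> 0
  row 4 [000100]: clauses=TTFTTF -> 0
  (every remaining row is evaluated the same way; all 64 results are listed next)
Full result column, 8 rows per line (x1,x2,x3 fixed per line; x4,x5,x6 runs 000..111 left to right):
  rows 0-7 [x1,x2,x3=000]: 00000000  (ones: 0)
  rows 8-15 [x1,x2,x3=001]: 00000000  (ones: 0)
  rows 16-23 [x1,x2,x3=010]: 00000000  (ones: 0)
  rows 24-31 [x1,x2,x3=011]: 00000000  (ones: 0)
  rows 32-39 [x1,x2,x3=100]: 00000000  (ones: 0)
  rows 40-47 [x1,x2,x3=101]: 00000000  (ones: 0)
  rows 48-55 [x1,x2,x3=110]: 00000000  (ones: 0)
  rows 56-63 [x1,x2,x3=111]: 00000000  (ones: 0)
Satisfying assignments = 0+0+0+0+0+0+0+0 = 0

0


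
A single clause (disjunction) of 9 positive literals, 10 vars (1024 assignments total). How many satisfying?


Step 1: Total=2^10=1024
Step 2: Unsat when all 9 false: 2^1=2
Step 3: Sat=1024-2=1022

1022


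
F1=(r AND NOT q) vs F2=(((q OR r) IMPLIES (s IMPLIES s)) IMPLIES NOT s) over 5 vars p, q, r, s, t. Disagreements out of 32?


F1 = (r AND NOT q)
F2 = (((q OR r) IMPLIES (s IMPLIES s)) IMPLIES NOT s)
Evaluate both on each of 32 rows (bits = p,q,r,s,t):
  row 0 [00000]: F1=0 F2=1 (differ) -> 1
  row 1 [00001]: F1=0 F2=1 (differ) -> 1
  row 2 [00010]: F1=0 F2=0 -> 0
  row 3 [00011]: F1=0 F2=0 -> 0
  row 4 [00100]: F1=1 F2=1 -> 0
  row 5 [00101]: F1=1 F2=1 -> 0
  row 6 [00110]: F1=1 F2=0 (differ) -> 1
  row 7 [00111]: F1=1 F2=0 (differ) -> 1
  row 8 [01000]: F1=0 F2=1 (differ) -> 1
  row 9 [01001]: F1=0 F2=1 (differ) -> 1
  row 10 [01010]: F1=0 F2=0 -> 0
  row 11 [01011]: F1=0 F2=0 -> 0
  row 12 [01100]: F1=0 F2=1 (differ) -> 1
  row 13 [01101]: F1=0 F2=1 (differ) -> 1
  row 14 [01110]: F1=0 F2=0 -> 0
  row 15 [01111]: F1=0 F2=0 -> 0
  row 16 [10000]: F1=0 F2=1 (differ) -> 1
  row 17 [10001]: F1=0 F2=1 (differ) -> 1
  row 18 [10010]: F1=0 F2=0 -> 0
  row 19 [10011]: F1=0 F2=0 -> 0
  row 20 [10100]: F1=1 F2=1 -> 0
  row 21 [10101]: F1=1 F2=1 -> 0
  row 22 [10110]: F1=1 F2=0 (differ) -> 1
  row 23 [10111]: F1=1 F2=0 (differ) -> 1
  row 24 [11000]: F1=0 F2=1 (differ) -> 1
  row 25 [11001]: F1=0 F2=1 (differ) -> 1
  row 26 [11010]: F1=0 F2=0 -> 0
  row 27 [11011]: F1=0 F2=0 -> 0
  row 28 [11100]: F1=0 F2=1 (differ) -> 1
  row 29 [11101]: F1=0 F2=1 (differ) -> 1
  row 30 [11110]: F1=0 F2=0 -> 0
  row 31 [11111]: F1=0 F2=0 -> 0
Full result column, 8 rows per line (p,q fixed per line; r,s,t runs 000..111 left to right):
  rows 0-7 [p,q=00]: 11000011  (ones: 4)
  rows 8-15 [p,q=01]: 11001100  (ones: 4)
  rows 16-23 [p,q=10]: 11000011  (ones: 4)
  rows 24-31 [p,q=11]: 11001100  (ones: 4)
Disagreements = 4+4+4+4 = 16

16


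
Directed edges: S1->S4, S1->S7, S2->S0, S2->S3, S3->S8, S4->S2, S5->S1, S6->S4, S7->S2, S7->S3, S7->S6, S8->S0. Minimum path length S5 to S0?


BFS layer-by-layer from S5:
  dist 0: {S5}
  dist 1: {S1}
  dist 2: {S4, S7}
  dist 3: {S2, S3, S6}
  dist 4: {S0, S8}
  -> S0 reached at distance 4
Shortest path length = 4

4


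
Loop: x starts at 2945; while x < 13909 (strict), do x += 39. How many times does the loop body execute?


Step 1: x goes from 2945 toward 13909 by 39; the body runs while x<13909, so iterations = ceil((bound-start)/step)
Step 2: Distance=10964
Step 3: ceil(10964/39)=282

282


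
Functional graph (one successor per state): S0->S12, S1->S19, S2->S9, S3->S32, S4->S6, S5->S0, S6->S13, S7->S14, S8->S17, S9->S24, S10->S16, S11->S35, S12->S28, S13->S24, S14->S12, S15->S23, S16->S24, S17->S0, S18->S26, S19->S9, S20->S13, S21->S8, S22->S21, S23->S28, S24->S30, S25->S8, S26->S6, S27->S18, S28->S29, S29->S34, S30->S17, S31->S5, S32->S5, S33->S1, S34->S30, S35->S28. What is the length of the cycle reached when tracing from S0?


Trace from S0 until a state repeats:
  S0 -> S12 -> S28 -> S29 -> S34 -> S30 -> S17 -> S0
S0 first seen at step 0, revisited at step 7.
Cycle length = 7 - 0 = 7

7


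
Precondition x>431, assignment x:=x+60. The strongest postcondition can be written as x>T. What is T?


Formula: sp(P, x:=E) = exists old_x. (x = E[old_x/x]) AND P[old_x/x] (old_x is the value of x before the assignment; eliminate old_x by solving x = E[old_x/x] for old_x)
Step 1: Precondition P: x>431, i.e. old_x > 431
Step 2: Assignment gives x = old_x + 60, so old_x = x - 60
Step 3: Substitute into P: x - 60 > 431
Step 4: Simplify: x > 431+60 = 491

491


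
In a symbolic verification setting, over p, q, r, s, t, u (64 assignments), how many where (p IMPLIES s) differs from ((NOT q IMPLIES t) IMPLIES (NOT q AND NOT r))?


F1 = (p IMPLIES s)
F2 = ((NOT q IMPLIES t) IMPLIES (NOT q AND NOT r))
Evaluate both on each of 64 rows (bits = p,q,r,s,t,u):
  row 0 [000000]: F1=1 F2=1 -> 0
  row 1 [000001]: F1=1 F2=1 -> 0
  row 2 [000010]: F1=1 F2=1 -> 0
  row 3 [000011]: F1=1 F2=1 -> 0
  row 4 [000100]: F1=1 F2=1 -> 0
  (every remaining row is evaluated the same way; all 64 results are listed next)
Full result column, 8 rows per line (p,q,r fixed per line; s,t,u runs 000..111 left to right):
  rows 0-7 [p,q,r=000]: 00000000  (ones: 0)
  rows 8-15 [p,q,r=001]: 00110011  (ones: 4)
  rows 16-23 [p,q,r=010]: 11111111  (ones: 8)
  rows 24-31 [p,q,r=011]: 11111111  (ones: 8)
  rows 32-39 [p,q,r=100]: 11110000  (ones: 4)
  rows 40-47 [p,q,r=101]: 11000011  (ones: 4)
  rows 48-55 [p,q,r=110]: 00001111  (ones: 4)
  rows 56-63 [p,q,r=111]: 00001111  (ones: 4)
Disagreements = 0+4+8+8+4+4+4+4 = 36

36


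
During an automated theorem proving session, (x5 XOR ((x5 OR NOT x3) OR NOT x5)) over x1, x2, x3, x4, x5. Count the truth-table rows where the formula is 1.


Formula: (x5 XOR ((x5 OR NOT x3) OR NOT x5)) over 5 vars (32 rows)
Evaluate each row (x1, x2, x3, x4, x5 as bits, MSB first):
  row 0 [00000]: (0 XOR ((0 OR NOT 0) OR NOT 0)) -> 1
  row 1 [00001]: (1 XOR ((1 OR NOT 0) OR NOT 1)) -> 0
  row 2 [00010]: (0 XOR ((0 OR NOT 0) OR NOT 0)) -> 1
  row 3 [00011]: (1 XOR ((1 OR NOT 0) OR NOT 1)) -> 0
  row 4 [00100]: (0 XOR ((0 OR NOT 1) OR NOT 0)) -> 1
  row 5 [00101]: (1 XOR ((1 OR NOT 1) OR NOT 1)) -> 0
  row 6 [00110]: (0 XOR ((0 OR NOT 1) OR NOT 0)) -> 1
  row 7 [00111]: (1 XOR ((1 OR NOT 1) OR NOT 1)) -> 0
  row 8 [01000]: (0 XOR ((0 OR NOT 0) OR NOT 0)) -> 1
  row 9 [01001]: (1 XOR ((1 OR NOT 0) OR NOT 1)) -> 0
  row 10 [01010]: (0 XOR ((0 OR NOT 0) OR NOT 0)) -> 1
  row 11 [01011]: (1 XOR ((1 OR NOT 0) OR NOT 1)) -> 0
  row 12 [01100]: (0 XOR ((0 OR NOT 1) OR NOT 0)) -> 1
  row 13 [01101]: (1 XOR ((1 OR NOT 1) OR NOT 1)) -> 0
  row 14 [01110]: (0 XOR ((0 OR NOT 1) OR NOT 0)) -> 1
  row 15 [01111]: (1 XOR ((1 OR NOT 1) OR NOT 1)) -> 0
  row 16 [10000]: (0 XOR ((0 OR NOT 0) OR NOT 0)) -> 1
  row 17 [10001]: (1 XOR ((1 OR NOT 0) OR NOT 1)) -> 0
  row 18 [10010]: (0 XOR ((0 OR NOT 0) OR NOT 0)) -> 1
  row 19 [10011]: (1 XOR ((1 OR NOT 0) OR NOT 1)) -> 0
  row 20 [10100]: (0 XOR ((0 OR NOT 1) OR NOT 0)) -> 1
  row 21 [10101]: (1 XOR ((1 OR NOT 1) OR NOT 1)) -> 0
  row 22 [10110]: (0 XOR ((0 OR NOT 1) OR NOT 0)) -> 1
  row 23 [10111]: (1 XOR ((1 OR NOT 1) OR NOT 1)) -> 0
  row 24 [11000]: (0 XOR ((0 OR NOT 0) OR NOT 0)) -> 1
  row 25 [11001]: (1 XOR ((1 OR NOT 0) OR NOT 1)) -> 0
  row 26 [11010]: (0 XOR ((0 OR NOT 0) OR NOT 0)) -> 1
  row 27 [11011]: (1 XOR ((1 OR NOT 0) OR NOT 1)) -> 0
  row 28 [11100]: (0 XOR ((0 OR NOT 1) OR NOT 0)) -> 1
  row 29 [11101]: (1 XOR ((1 OR NOT 1) OR NOT 1)) -> 0
  row 30 [11110]: (0 XOR ((0 OR NOT 1) OR NOT 0)) -> 1
  row 31 [11111]: (1 XOR ((1 OR NOT 1) OR NOT 1)) -> 0
Full result column, 8 rows per line (x1,x2 fixed per line; x3,x4,x5 runs 000..111 left to right):
  rows 0-7 [x1,x2=00]: 10101010  (ones: 4)
  rows 8-15 [x1,x2=01]: 10101010  (ones: 4)
  rows 16-23 [x1,x2=10]: 10101010  (ones: 4)
  rows 24-31 [x1,x2=11]: 10101010  (ones: 4)
Count of 1-rows = 4+4+4+4 = 16

16


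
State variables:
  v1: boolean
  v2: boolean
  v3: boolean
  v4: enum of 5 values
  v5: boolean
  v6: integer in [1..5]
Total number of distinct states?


State space = product of domain sizes of all variables.
Domain sizes:
  v1 (boolean): 2
  v2 (boolean): 2
  v3 (boolean): 2
  v4 (enum of 5 values): 5
  v5 (boolean): 2
  v6 (integer in [1..5]): 5
Product = 2 * 2 * 2 * 5 * 2 * 5 = 400

400


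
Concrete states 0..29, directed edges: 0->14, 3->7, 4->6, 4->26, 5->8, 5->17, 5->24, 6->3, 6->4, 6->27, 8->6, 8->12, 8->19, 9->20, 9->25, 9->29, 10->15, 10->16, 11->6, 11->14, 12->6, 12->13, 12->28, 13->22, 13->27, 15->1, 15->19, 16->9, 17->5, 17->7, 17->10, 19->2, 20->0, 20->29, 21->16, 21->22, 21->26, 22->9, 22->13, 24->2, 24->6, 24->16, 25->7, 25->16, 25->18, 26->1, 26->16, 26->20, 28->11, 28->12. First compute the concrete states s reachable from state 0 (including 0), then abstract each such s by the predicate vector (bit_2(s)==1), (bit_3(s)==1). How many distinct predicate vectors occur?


BFS from 0:
Concrete reachable: {0, 14}
Abstract via predicates (bit_2(s)==1), (bit_3(s)==1):
  (0,0) <- {0}
  (1,1) <- {14}
Distinct abstract states = 2

2


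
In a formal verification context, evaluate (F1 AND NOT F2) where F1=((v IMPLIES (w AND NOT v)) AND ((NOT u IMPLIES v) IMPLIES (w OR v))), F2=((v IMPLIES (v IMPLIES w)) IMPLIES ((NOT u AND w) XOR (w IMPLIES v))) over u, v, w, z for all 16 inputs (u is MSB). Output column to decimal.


F1 = ((v IMPLIES (w AND NOT v)) AND ((NOT u IMPLIES v) IMPLIES (w OR v)))
F2 = ((v IMPLIES (v IMPLIES w)) IMPLIES ((NOT u AND w) XOR (w IMPLIES v)))
Counterexample to F1=>F2 is where F1=1 and F2=0.
Evaluate each row (bits = u,v,w,z, MSB first):
  row 0 [0000]: F1=1 F2=1 -> F1&~F2 -> 0
  row 1 [0001]: F1=1 F2=1 -> F1&~F2 -> 0
  row 2 [0010]: F1=1 F2=1 -> F1&~F2 -> 0
  row 3 [0011]: F1=1 F2=1 -> F1&~F2 -> 0
  row 4 [0100]: F1=0 F2=1 -> F1&~F2 -> 0
  row 5 [0101]: F1=0 F2=1 -> F1&~F2 -> 0
  row 6 [0110]: F1=0 F2=0 -> F1&~F2 -> 0
  row 7 [0111]: F1=0 F2=0 -> F1&~F2 -> 0
  row 8 [1000]: F1=0 F2=1 -> F1&~F2 -> 0
  row 9 [1001]: F1=0 F2=1 -> F1&~F2 -> 0
  row 10 [1010]: F1=1 F2=0 -> F1&~F2 -> 1
  row 11 [1011]: F1=1 F2=0 -> F1&~F2 -> 1
  row 12 [1100]: F1=0 F2=1 -> F1&~F2 -> 0
  row 13 [1101]: F1=0 F2=1 -> F1&~F2 -> 0
  row 14 [1110]: F1=0 F2=1 -> F1&~F2 -> 0
  row 15 [1111]: F1=0 F2=1 -> F1&~F2 -> 0
Full result column, 4 rows per line (u,v fixed per line; w,z runs 00..11 left to right):
  rows 0-3 [u,v=00]: 0000  = hex 0
  rows 4-7 [u,v=01]: 0000  = hex 0
  rows 8-11 [u,v=10]: 0011  = hex 3
  rows 12-15 [u,v=11]: 0000  = hex 0
Counterexample vector (row 0 .. row 15) = 0000000000110000
Output column grouped in 4s = 0000 0000 0011 0000 = 0x0030
Convert to decimal digit by digit (value = value*16 + digit):
  0 -> 0
  0*16 + 0 = 0
  0*16 + 3 = 3
  3*16 + 0 = 48
Decimal = 48

48


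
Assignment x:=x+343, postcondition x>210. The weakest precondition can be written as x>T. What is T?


Formula: wp(x:=E, P) = P[E/x] (substitute E for x in postcondition)
Step 1: Postcondition: x>210
Step 2: Substitute x+343 for x: x+343>210
Step 3: Solve for x: x > 210-343 = -133

-133


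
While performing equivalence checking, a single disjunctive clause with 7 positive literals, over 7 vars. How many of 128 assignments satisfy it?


Step 1: Total=2^7=128
Step 2: Unsat when all 7 false: 2^0=1
Step 3: Sat=128-1=127

127


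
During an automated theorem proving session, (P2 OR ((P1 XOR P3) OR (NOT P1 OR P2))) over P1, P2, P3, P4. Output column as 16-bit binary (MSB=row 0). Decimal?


Formula: (P2 OR ((P1 XOR P3) OR (NOT P1 OR P2))) over P1, P2, P3, P4 (16 rows)
Evaluate each row (bits = P1,P2,P3,P4, MSB first):
  row 0 [0000]: (0 OR ((0 XOR 0) OR (NOT 0 OR 0))) -> 1
  row 1 [0001]: (0 OR ((0 XOR 0) OR (NOT 0 OR 0))) -> 1
  row 2 [0010]: (0 OR ((0 XOR 1) OR (NOT 0 OR 0))) -> 1
  row 3 [0011]: (0 OR ((0 XOR 1) OR (NOT 0 OR 0))) -> 1
  row 4 [0100]: (1 OR ((0 XOR 0) OR (NOT 0 OR 1))) -> 1
  row 5 [0101]: (1 OR ((0 XOR 0) OR (NOT 0 OR 1))) -> 1
  row 6 [0110]: (1 OR ((0 XOR 1) OR (NOT 0 OR 1))) -> 1
  row 7 [0111]: (1 OR ((0 XOR 1) OR (NOT 0 OR 1))) -> 1
  row 8 [1000]: (0 OR ((1 XOR 0) OR (NOT 1 OR 0))) -> 1
  row 9 [1001]: (0 OR ((1 XOR 0) OR (NOT 1 OR 0))) -> 1
  row 10 [1010]: (0 OR ((1 XOR 1) OR (NOT 1 OR 0))) -> 0
  row 11 [1011]: (0 OR ((1 XOR 1) OR (NOT 1 OR 0))) -> 0
  row 12 [1100]: (1 OR ((1 XOR 0) OR (NOT 1 OR 1))) -> 1
  row 13 [1101]: (1 OR ((1 XOR 0) OR (NOT 1 OR 1))) -> 1
  row 14 [1110]: (1 OR ((1 XOR 1) OR (NOT 1 OR 1))) -> 1
  row 15 [1111]: (1 OR ((1 XOR 1) OR (NOT 1 OR 1))) -> 1
Full result column, 4 rows per line (P1,P2 fixed per line; P3,P4 runs 00..11 left to right):
  rows 0-3 [P1,P2=00]: 1111  = hex F
  rows 4-7 [P1,P2=01]: 1111  = hex F
  rows 8-11 [P1,P2=10]: 1100  = hex C
  rows 12-15 [P1,P2=11]: 1111  = hex F
Output column (row 0 .. row 15) = 1111111111001111
Output column grouped in 4s = 1111 1111 1100 1111 = 0xFFCF
Convert to decimal digit by digit (value = value*16 + digit):
  F -> 15
  15*16 + 15 (F) = 255
  255*16 + 12 (C) = 4092
  4092*16 + 15 (F) = 65487
Decimal = 65487

65487


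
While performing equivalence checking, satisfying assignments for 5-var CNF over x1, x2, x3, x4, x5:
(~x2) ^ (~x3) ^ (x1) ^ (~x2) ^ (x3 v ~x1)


CNF with 5 clauses over 5 vars (32 assignments).
An assignment satisfies CNF iff every clause has >=1 true literal.
Check each row (bits = x1,x2,x3,x4,x5; clause T/F shown):
  row 0 [00000]: clauses=TTFTT -> 0
  row 1 [00001]: clauses=TTFTT -> 0
  row 2 [00010]: clauses=TTFTT -> 0
  row 3 [00011]: clauses=TTFTT -> 0
  row 4 [00100]: clauses=TFFTT -> 0
  row 5 [00101]: clauses=TFFTT -> 0
  row 6 [00110]: clauses=TFFTT -> 0
  row 7 [00111]: clauses=TFFTT -> 0
  row 8 [01000]: clauses=FTFFT -> 0
  row 9 [01001]: clauses=FTFFT -> 0
  row 10 [01010]: clauses=FTFFT -> 0
  row 11 [01011]: clauses=FTFFT -> 0
  row 12 [01100]: clauses=FFFFT -> 0
  row 13 [01101]: clauses=FFFFT -> 0
  row 14 [01110]: clauses=FFFFT -> 0
  row 15 [01111]: clauses=FFFFT -> 0
  row 16 [10000]: clauses=TTTTF -> 0
  row 17 [10001]: clauses=TTTTF -> 0
  row 18 [10010]: clauses=TTTTF -> 0
  row 19 [10011]: clauses=TTTTF -> 0
  row 20 [10100]: clauses=TFTTT -> 0
  row 21 [10101]: clauses=TFTTT -> 0
  row 22 [10110]: clauses=TFTTT -> 0
  row 23 [10111]: clauses=TFTTT -> 0
  row 24 [11000]: clauses=FTTFF -> 0
  row 25 [11001]: clauses=FTTFF -> 0
  row 26 [11010]: clauses=FTTFF -> 0
  row 27 [11011]: clauses=FTTFF -> 0
  row 28 [11100]: clauses=FFTFT -> 0
  row 29 [11101]: clauses=FFTFT -> 0
  row 30 [11110]: clauses=FFTFT -> 0
  row 31 [11111]: clauses=FFTFT -> 0
Full result column, 8 rows per line (x1,x2 fixed per line; x3,x4,x5 runs 000..111 left to right):
  rows 0-7 [x1,x2=00]: 00000000  (ones: 0)
  rows 8-15 [x1,x2=01]: 00000000  (ones: 0)
  rows 16-23 [x1,x2=10]: 00000000  (ones: 0)
  rows 24-31 [x1,x2=11]: 00000000  (ones: 0)
Satisfying assignments = 0+0+0+0 = 0

0
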